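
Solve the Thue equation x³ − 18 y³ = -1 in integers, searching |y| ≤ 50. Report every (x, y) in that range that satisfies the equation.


The equation is x³ - 18y³ = -1. For fixed y, x³ = 18·y³ − 1, so a solution requires the RHS to be a perfect cube.
Strategy: iterate y from -50 to 50, compute RHS = 18·y³ − 1, and check whether it is a (positive or negative) perfect cube.
Check small values of y:
  y = 0: RHS = -1 = (-1)³ ⇒ x = -1 works.
  y = 1: RHS = 17 is not a perfect cube.
  y = -1: RHS = -19 is not a perfect cube.
  y = 2: RHS = 143 is not a perfect cube.
  y = -2: RHS = -145 is not a perfect cube.
  y = 3: RHS = 485 is not a perfect cube.
  y = -3: RHS = -487 is not a perfect cube.
Continuing the search up to |y| = 50 finds no further solutions beyond those listed.
Collected solutions: (-1, 0).

Solutions (with |y| ≤ 50): (-1, 0).


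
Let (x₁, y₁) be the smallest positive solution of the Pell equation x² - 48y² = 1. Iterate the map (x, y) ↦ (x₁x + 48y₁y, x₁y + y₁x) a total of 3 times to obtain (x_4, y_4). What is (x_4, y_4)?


Step 1: Find the fundamental solution (x₁, y₁) of x² - 48y² = 1.
  Expand √48 as a continued fraction. a₀ = ⌊√48⌋ = 6; iterate m_{k+1} = d_k·a_k − m_k, d_{k+1} = (48 − m_{k+1}²)/d_k, a_{k+1} = ⌊(a₀ + m_{k+1})/d_{k+1}⌋ (starting m₀ = 0, d₀ = 1), with convergents p_k = a_k·p_{k-1} + p_{k-2}, q_k = a_k·q_{k-1} + q_{k-2} (p₋₁ = 1, q₋₁ = 0):
  k = 0: a₀ = 6; p₀/q₀ = 6/1; p₀² − 48·q₀² = 36 − 48 = -12.
  k = 1: m = 6, d = 12, a = ⌊(6 + 6)/12⌋ = 1; p/q = (1·6 + 1)/(1·1 + 0) = 7/1; p² − 48·q² = 49 − 48 = 1.
  The first convergent with p² − 48·q² = 1 gives the fundamental solution (x₁, y₁) = (7, 1).
Step 2: Apply the recurrence (x_{n+1}, y_{n+1}) = (x₁x_n + 48y₁y_n, x₁y_n + y₁x_n) repeatedly.
  From (x_1, y_1) = (7, 1): x_2 = 7·7 + 48·1·1 = 97; y_2 = 7·1 + 1·7 = 14.
  From (x_2, y_2) = (97, 14): x_3 = 7·97 + 48·1·14 = 1351; y_3 = 7·14 + 1·97 = 195.
  From (x_3, y_3) = (1351, 195): x_4 = 7·1351 + 48·1·195 = 18817; y_4 = 7·195 + 1·1351 = 2716.
Step 3: Verify x_4² - 48·y_4² = 354079489 - 354079488 = 1 (should be 1). ✓

(x_1, y_1) = (7, 1); (x_4, y_4) = (18817, 2716).


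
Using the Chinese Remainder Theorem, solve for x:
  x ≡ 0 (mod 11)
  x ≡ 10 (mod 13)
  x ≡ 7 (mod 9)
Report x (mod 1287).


Moduli 11, 13, 9 are pairwise coprime; by CRT there is a unique solution modulo M = 11 · 13 · 9 = 1287.
Solve pairwise, accumulating the modulus:
  Start with x ≡ 0 (mod 11).
  Combine with x ≡ 10 (mod 13): since gcd(11, 13) = 1, we get a unique residue mod 143.
    Write x = 0 + 11·t and substitute into x ≡ 10 (mod 13): 11·t ≡ 10 − 0 = 10 (mod 13).
    The inverse of 11 mod 13 is 6 (since 11·6 = 66 = 5·13 + 1), so t ≡ 6·10 = 60 ≡ 8 (mod 13).
    Then x = 0 + 11·8 = 88, valid modulo lcm(11, 13) = 143: x ≡ 88 (mod 143).
  Combine with x ≡ 7 (mod 9): since gcd(143, 9) = 1, we get a unique residue mod 1287.
    Write x = 88 + 143·t and substitute into x ≡ 7 (mod 9): 143·t ≡ 7 − 88 = -81 (mod 9).
    Reduce coefficients mod 9: 8·t ≡ 0 (mod 9).
    The inverse of 8 mod 9 is 8 (since 8·8 = 64 = 7·9 + 1), so t ≡ 8·0 = 0 ≡ 0 (mod 9).
    Then x = 88 + 143·0 = 88, valid modulo lcm(143, 9) = 1287: x ≡ 88 (mod 1287).
Verify: 88 mod 11 = 0 ✓, 88 mod 13 = 10 ✓, 88 mod 9 = 7 ✓.

x ≡ 88 (mod 1287).


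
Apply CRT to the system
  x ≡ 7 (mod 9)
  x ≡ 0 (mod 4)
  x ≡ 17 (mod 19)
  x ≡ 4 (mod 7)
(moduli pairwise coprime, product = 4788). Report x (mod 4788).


Product of moduli M = 9 · 4 · 19 · 7 = 4788.
Merge one congruence at a time:
  Start: x ≡ 7 (mod 9).
  Combine with x ≡ 0 (mod 4); new modulus lcm = 36.
    Write x = 7 + 9·t and substitute into x ≡ 0 (mod 4): 9·t ≡ 0 − 7 = -7 (mod 4).
    Reduce coefficients mod 4: 1·t ≡ 1 (mod 4).
    So t ≡ 1 (mod 4).
    Then x = 7 + 9·1 = 16, valid modulo lcm(9, 4) = 36: x ≡ 16 (mod 36).
  Combine with x ≡ 17 (mod 19); new modulus lcm = 684.
    Write x = 16 + 36·t and substitute into x ≡ 17 (mod 19): 36·t ≡ 17 − 16 = 1 (mod 19).
    Reduce coefficients mod 19: 17·t ≡ 1 (mod 19).
    The inverse of 17 mod 19 is 9 (since 17·9 = 153 = 8·19 + 1), so t ≡ 9·1 = 9 ≡ 9 (mod 19).
    Then x = 16 + 36·9 = 340, valid modulo lcm(36, 19) = 684: x ≡ 340 (mod 684).
  Combine with x ≡ 4 (mod 7); new modulus lcm = 4788.
    Write x = 340 + 684·t and substitute into x ≡ 4 (mod 7): 684·t ≡ 4 − 340 = -336 (mod 7).
    Reduce coefficients mod 7: 5·t ≡ 0 (mod 7).
    The inverse of 5 mod 7 is 3 (since 5·3 = 15 = 2·7 + 1), so t ≡ 3·0 = 0 ≡ 0 (mod 7).
    Then x = 340 + 684·0 = 340, valid modulo lcm(684, 7) = 4788: x ≡ 340 (mod 4788).
Verify against each original: 340 mod 9 = 7, 340 mod 4 = 0, 340 mod 19 = 17, 340 mod 7 = 4.

x ≡ 340 (mod 4788).


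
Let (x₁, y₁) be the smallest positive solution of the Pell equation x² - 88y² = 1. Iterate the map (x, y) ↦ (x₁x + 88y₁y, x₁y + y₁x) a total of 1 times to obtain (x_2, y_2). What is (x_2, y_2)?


Step 1: Find the fundamental solution (x₁, y₁) of x² - 88y² = 1.
  Expand √88 as a continued fraction. a₀ = ⌊√88⌋ = 9; iterate m_{k+1} = d_k·a_k − m_k, d_{k+1} = (88 − m_{k+1}²)/d_k, a_{k+1} = ⌊(a₀ + m_{k+1})/d_{k+1}⌋ (starting m₀ = 0, d₀ = 1), with convergents p_k = a_k·p_{k-1} + p_{k-2}, q_k = a_k·q_{k-1} + q_{k-2} (p₋₁ = 1, q₋₁ = 0):
  k = 0: a₀ = 9; p₀/q₀ = 9/1; p₀² − 88·q₀² = 81 − 88 = -7.
  k = 1: m = 9, d = 7, a = ⌊(9 + 9)/7⌋ = 2; p/q = (2·9 + 1)/(2·1 + 0) = 19/2; p² − 88·q² = 361 − 352 = 9.
  k = 2: m = 5, d = 9, a = ⌊(9 + 5)/9⌋ = 1; p/q = (1·19 + 9)/(1·2 + 1) = 28/3; p² − 88·q² = 784 − 792 = -8.
  k = 3: m = 4, d = 8, a = ⌊(9 + 4)/8⌋ = 1; p/q = (1·28 + 19)/(1·3 + 2) = 47/5; p² − 88·q² = 2209 − 2200 = 9.
  k = 4: m = 4, d = 9, a = ⌊(9 + 4)/9⌋ = 1; p/q = (1·47 + 28)/(1·5 + 3) = 75/8; p² − 88·q² = 5625 − 5632 = -7.
  k = 5: m = 5, d = 7, a = ⌊(9 + 5)/7⌋ = 2; p/q = (2·75 + 47)/(2·8 + 5) = 197/21; p² − 88·q² = 38809 − 38808 = 1.
  The first convergent with p² − 88·q² = 1 gives the fundamental solution (x₁, y₁) = (197, 21).
Step 2: Apply the recurrence (x_{n+1}, y_{n+1}) = (x₁x_n + 88y₁y_n, x₁y_n + y₁x_n) repeatedly.
  From (x_1, y_1) = (197, 21): x_2 = 197·197 + 88·21·21 = 77617; y_2 = 197·21 + 21·197 = 8274.
Step 3: Verify x_2² - 88·y_2² = 6024398689 - 6024398688 = 1 (should be 1). ✓

(x_1, y_1) = (197, 21); (x_2, y_2) = (77617, 8274).


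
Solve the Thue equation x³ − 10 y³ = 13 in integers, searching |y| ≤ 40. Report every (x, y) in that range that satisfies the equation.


The equation is x³ - 10y³ = 13. For fixed y, x³ = 10·y³ + 13, so a solution requires the RHS to be a perfect cube.
Strategy: iterate y from -40 to 40, compute RHS = 10·y³ + 13, and check whether it is a (positive or negative) perfect cube.
Check small values of y:
  y = 0: RHS = 13 is not a perfect cube.
  y = 1: RHS = 23 is not a perfect cube.
  y = -1: RHS = 3 is not a perfect cube.
  y = 2: RHS = 93 is not a perfect cube.
  y = -2: RHS = -67 is not a perfect cube.
  y = 3: RHS = 283 is not a perfect cube.
  y = -3: RHS = -257 is not a perfect cube.
Continuing the search up to |y| = 40 finds no solutions either.
No (x, y) in the scanned range satisfies the equation.

No integer solutions with |y| ≤ 40.


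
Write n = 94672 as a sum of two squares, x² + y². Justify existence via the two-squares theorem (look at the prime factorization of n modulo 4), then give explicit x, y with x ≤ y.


Step 1: Factor n = 94672 = 2^4 · 61 · 97.
Step 2: Check the mod-4 condition on each prime factor: 2 = 2 (special); 61 ≡ 1 (mod 4), exponent 1; 97 ≡ 1 (mod 4), exponent 1.
All primes ≡ 3 (mod 4) appear to even exponent (or don't appear), so by the two-squares theorem n IS expressible as a sum of two squares.
Step 3: Build a representation. Group n = k² · m with k = 4 and m = 61 · 97 = 5917 (a product of primes ≡ 1 (mod 4)); a representation of m scales to one of n via (k·x)² + (k·y)² = k²(x² + y²). Each prime p ≡ 1 (mod 4) is itself a sum of two squares; find a² by testing p − a² for a perfect square:
  61: 61 − 1² = 60, 61 − 2² = 57, 61 − 3² = 52, 61 − 4² = 45, 61 − 5² = 36 = 6² ⇒ 61 = 5² + 6².
  97: 97 − 1² = 96, 97 − 2² = 93, 97 − 3² = 88, 97 − 4² = 81 = 9² ⇒ 97 = 4² + 9².
  Combine using the Brahmagupta–Fibonacci identity (a² + b²)(c² + d²) = (ac − bd)² + (ad + bc)² = (ac + bd)² + (ad − bc)²:
  61 · 97 = 5917: from (5² + 6²)(4² + 9²), take (5·4 − 6·9, 5·9 + 6·4) = (20 − 54, 45 + 24) = (-34, 69); dropping signs (only squares matter) gives (34, 69); check 34² + 69² = 1156 + 4761 = 5917 ✓.
  Scale by k = 4: (4·34, 4·69) = (136, 276).
Step 4: Order so x ≤ y and verify: 136² + 276² = 18496 + 76176 = 94672 = n. ✓

n = 94672 = 136² + 276² (one valid representation with x ≤ y).


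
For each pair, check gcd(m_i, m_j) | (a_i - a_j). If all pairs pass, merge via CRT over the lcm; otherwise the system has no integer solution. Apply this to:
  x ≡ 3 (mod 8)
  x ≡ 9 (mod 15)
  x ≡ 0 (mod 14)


Moduli 8, 15, 14 are not pairwise coprime, so CRT works modulo lcm(m_i) when all pairwise compatibility conditions hold.
Pairwise compatibility: gcd(m_i, m_j) must divide a_i - a_j for every pair.
Merge one congruence at a time:
  Start: x ≡ 3 (mod 8).
  Combine with x ≡ 9 (mod 15): gcd(8, 15) = 1; 9 - 3 = 6, which IS divisible by 1, so compatible.
    Write x = 3 + 8·t and substitute into x ≡ 9 (mod 15): 8·t ≡ 9 − 3 = 6 (mod 15).
    The inverse of 8 mod 15 is 2 (since 8·2 = 16 = 1·15 + 1), so t ≡ 2·6 = 12 ≡ 12 (mod 15).
    Then x = 3 + 8·12 = 99, valid modulo lcm(8, 15) = 120: x ≡ 99 (mod 120).
  Combine with x ≡ 0 (mod 14): gcd(120, 14) = 2, and 0 - 99 = -99 is NOT divisible by 2.
    ⇒ system is inconsistent (no integer solution).

No solution (the system is inconsistent).


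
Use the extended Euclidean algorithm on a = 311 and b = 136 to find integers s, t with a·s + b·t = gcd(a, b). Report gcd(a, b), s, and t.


Euclidean algorithm on (311, 136) — divide until remainder is 0:
  311 = 2 · 136 + 39
  136 = 3 · 39 + 19
  39 = 2 · 19 + 1
  19 = 19 · 1 + 0
gcd(311, 136) = 1.
Track Bezout coefficients alongside the remainders: start with r₀ = 311 = a·1 + b·0 (s = 1, t = 0) and r₁ = 136 = a·0 + b·1 (s = 0, t = 1); each new remainder r_{k+1} = r_{k-1} − q_k·r_k inherits s_{k+1} = s_{k-1} − q_k·s_k, t_{k+1} = t_{k-1} − q_k·t_k, so r_k = a·s_k + b·t_k at every step:
  q = 2: r = 39, s = 1 − 2·0 = 1, t = 0 − 2·1 = -2  (check: 311·1 + 136·(-2) = 39)
  q = 3: r = 19, s = 0 − 3·1 = -3, t = 1 − 3·(-2) = 7  (check: 311·(-3) + 136·7 = 19)
  q = 2: r = 1, s = 1 − 2·(-3) = 7, t = -2 − 2·7 = -16  (check: 311·7 + 136·(-16) = 1)
The row with r = 1 (the gcd) gives the Bezout coefficients s = 7, t = -16.
Result: 311 · (7) + 136 · (-16) = 1.

gcd(311, 136) = 1; s = 7, t = -16 (check: 311·7 + 136·(-16) = 1).


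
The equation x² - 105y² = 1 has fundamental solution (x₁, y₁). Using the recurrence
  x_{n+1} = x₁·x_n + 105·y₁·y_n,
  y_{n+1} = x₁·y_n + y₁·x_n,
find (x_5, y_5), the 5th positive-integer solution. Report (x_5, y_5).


Step 1: Find the fundamental solution (x₁, y₁) of x² - 105y² = 1.
  Expand √105 as a continued fraction. a₀ = ⌊√105⌋ = 10; iterate m_{k+1} = d_k·a_k − m_k, d_{k+1} = (105 − m_{k+1}²)/d_k, a_{k+1} = ⌊(a₀ + m_{k+1})/d_{k+1}⌋ (starting m₀ = 0, d₀ = 1), with convergents p_k = a_k·p_{k-1} + p_{k-2}, q_k = a_k·q_{k-1} + q_{k-2} (p₋₁ = 1, q₋₁ = 0):
  k = 0: a₀ = 10; p₀/q₀ = 10/1; p₀² − 105·q₀² = 100 − 105 = -5.
  k = 1: m = 10, d = 5, a = ⌊(10 + 10)/5⌋ = 4; p/q = (4·10 + 1)/(4·1 + 0) = 41/4; p² − 105·q² = 1681 − 1680 = 1.
  The first convergent with p² − 105·q² = 1 gives the fundamental solution (x₁, y₁) = (41, 4).
Step 2: Apply the recurrence (x_{n+1}, y_{n+1}) = (x₁x_n + 105y₁y_n, x₁y_n + y₁x_n) repeatedly.
  From (x_1, y_1) = (41, 4): x_2 = 41·41 + 105·4·4 = 3361; y_2 = 41·4 + 4·41 = 328.
  From (x_2, y_2) = (3361, 328): x_3 = 41·3361 + 105·4·328 = 275561; y_3 = 41·328 + 4·3361 = 26892.
  From (x_3, y_3) = (275561, 26892): x_4 = 41·275561 + 105·4·26892 = 22592641; y_4 = 41·26892 + 4·275561 = 2204816.
  From (x_4, y_4) = (22592641, 2204816): x_5 = 41·22592641 + 105·4·2204816 = 1852321001; y_5 = 41·2204816 + 4·22592641 = 180768020.
Step 3: Verify x_5² - 105·y_5² = 3431093090745642001 - 3431093090745642000 = 1 (should be 1). ✓

(x_1, y_1) = (41, 4); (x_5, y_5) = (1852321001, 180768020).


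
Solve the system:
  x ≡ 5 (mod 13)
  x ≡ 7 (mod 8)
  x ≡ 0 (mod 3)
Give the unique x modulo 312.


Moduli 13, 8, 3 are pairwise coprime; by CRT there is a unique solution modulo M = 13 · 8 · 3 = 312.
Solve pairwise, accumulating the modulus:
  Start with x ≡ 5 (mod 13).
  Combine with x ≡ 7 (mod 8): since gcd(13, 8) = 1, we get a unique residue mod 104.
    Write x = 5 + 13·t and substitute into x ≡ 7 (mod 8): 13·t ≡ 7 − 5 = 2 (mod 8).
    Reduce coefficients mod 8: 5·t ≡ 2 (mod 8).
    The inverse of 5 mod 8 is 5 (since 5·5 = 25 = 3·8 + 1), so t ≡ 5·2 = 10 ≡ 2 (mod 8).
    Then x = 5 + 13·2 = 31, valid modulo lcm(13, 8) = 104: x ≡ 31 (mod 104).
  Combine with x ≡ 0 (mod 3): since gcd(104, 3) = 1, we get a unique residue mod 312.
    Write x = 31 + 104·t and substitute into x ≡ 0 (mod 3): 104·t ≡ 0 − 31 = -31 (mod 3).
    Reduce coefficients mod 3: 2·t ≡ 2 (mod 3).
    The inverse of 2 mod 3 is 2 (since 2·2 = 4 = 1·3 + 1), so t ≡ 2·2 = 4 ≡ 1 (mod 3).
    Then x = 31 + 104·1 = 135, valid modulo lcm(104, 3) = 312: x ≡ 135 (mod 312).
Verify: 135 mod 13 = 5 ✓, 135 mod 8 = 7 ✓, 135 mod 3 = 0 ✓.

x ≡ 135 (mod 312).


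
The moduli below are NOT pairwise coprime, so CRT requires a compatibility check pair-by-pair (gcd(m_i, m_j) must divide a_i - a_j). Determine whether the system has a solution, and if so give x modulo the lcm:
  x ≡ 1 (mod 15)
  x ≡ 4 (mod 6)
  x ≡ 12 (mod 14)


Moduli 15, 6, 14 are not pairwise coprime, so CRT works modulo lcm(m_i) when all pairwise compatibility conditions hold.
Pairwise compatibility: gcd(m_i, m_j) must divide a_i - a_j for every pair.
Merge one congruence at a time:
  Start: x ≡ 1 (mod 15).
  Combine with x ≡ 4 (mod 6): gcd(15, 6) = 3; 4 - 1 = 3, which IS divisible by 3, so compatible.
    Write x = 1 + 15·t and substitute into x ≡ 4 (mod 6): 15·t ≡ 4 − 1 = 3 (mod 6).
    Divide the congruence (and modulus) by g = 3: 5·t ≡ 1 (mod 2).
    Reduce coefficients mod 2: 1·t ≡ 1 (mod 2).
    So t ≡ 1 (mod 2).
    Then x = 1 + 15·1 = 16, valid modulo lcm(15, 6) = 30: x ≡ 16 (mod 30).
  Combine with x ≡ 12 (mod 14): gcd(30, 14) = 2; 12 - 16 = -4, which IS divisible by 2, so compatible.
    Write x = 16 + 30·t and substitute into x ≡ 12 (mod 14): 30·t ≡ 12 − 16 = -4 (mod 14).
    Divide the congruence (and modulus) by g = 2: 15·t ≡ -2 (mod 7).
    Reduce coefficients mod 7: 1·t ≡ 5 (mod 7).
    So t ≡ 5 (mod 7).
    Then x = 16 + 30·5 = 166, valid modulo lcm(30, 14) = 210: x ≡ 166 (mod 210).
Verify: 166 mod 15 = 1, 166 mod 6 = 4, 166 mod 14 = 12.

x ≡ 166 (mod 210).


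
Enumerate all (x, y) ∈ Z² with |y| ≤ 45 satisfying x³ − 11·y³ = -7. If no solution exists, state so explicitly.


The equation is x³ - 11y³ = -7. For fixed y, x³ = 11·y³ − 7, so a solution requires the RHS to be a perfect cube.
Strategy: iterate y from -45 to 45, compute RHS = 11·y³ − 7, and check whether it is a (positive or negative) perfect cube.
Check small values of y:
  y = 0: RHS = -7 is not a perfect cube.
  y = 1: RHS = 4 is not a perfect cube.
  y = -1: RHS = -18 is not a perfect cube.
  y = 2: RHS = 81 is not a perfect cube.
  y = -2: RHS = -95 is not a perfect cube.
  y = 3: RHS = 290 is not a perfect cube.
  y = -3: RHS = -304 is not a perfect cube.
Continuing the search up to |y| = 45 finds no solutions either.
No (x, y) in the scanned range satisfies the equation.

No integer solutions with |y| ≤ 45.


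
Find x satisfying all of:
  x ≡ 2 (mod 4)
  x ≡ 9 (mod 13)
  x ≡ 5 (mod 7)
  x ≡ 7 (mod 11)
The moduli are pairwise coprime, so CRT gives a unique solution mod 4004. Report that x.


Product of moduli M = 4 · 13 · 7 · 11 = 4004.
Merge one congruence at a time:
  Start: x ≡ 2 (mod 4).
  Combine with x ≡ 9 (mod 13); new modulus lcm = 52.
    Write x = 2 + 4·t and substitute into x ≡ 9 (mod 13): 4·t ≡ 9 − 2 = 7 (mod 13).
    The inverse of 4 mod 13 is 10 (since 4·10 = 40 = 3·13 + 1), so t ≡ 10·7 = 70 ≡ 5 (mod 13).
    Then x = 2 + 4·5 = 22, valid modulo lcm(4, 13) = 52: x ≡ 22 (mod 52).
  Combine with x ≡ 5 (mod 7); new modulus lcm = 364.
    Write x = 22 + 52·t and substitute into x ≡ 5 (mod 7): 52·t ≡ 5 − 22 = -17 (mod 7).
    Reduce coefficients mod 7: 3·t ≡ 4 (mod 7).
    The inverse of 3 mod 7 is 5 (since 3·5 = 15 = 2·7 + 1), so t ≡ 5·4 = 20 ≡ 6 (mod 7).
    Then x = 22 + 52·6 = 334, valid modulo lcm(52, 7) = 364: x ≡ 334 (mod 364).
  Combine with x ≡ 7 (mod 11); new modulus lcm = 4004.
    Write x = 334 + 364·t and substitute into x ≡ 7 (mod 11): 364·t ≡ 7 − 334 = -327 (mod 11).
    Reduce coefficients mod 11: 1·t ≡ 3 (mod 11).
    So t ≡ 3 (mod 11).
    Then x = 334 + 364·3 = 1426, valid modulo lcm(364, 11) = 4004: x ≡ 1426 (mod 4004).
Verify against each original: 1426 mod 4 = 2, 1426 mod 13 = 9, 1426 mod 7 = 5, 1426 mod 11 = 7.

x ≡ 1426 (mod 4004).


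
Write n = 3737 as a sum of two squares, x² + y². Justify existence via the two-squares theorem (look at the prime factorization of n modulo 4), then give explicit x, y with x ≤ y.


Step 1: Factor n = 3737 = 37 · 101.
Step 2: Check the mod-4 condition on each prime factor: 37 ≡ 1 (mod 4), exponent 1; 101 ≡ 1 (mod 4), exponent 1.
All primes ≡ 3 (mod 4) appear to even exponent (or don't appear), so by the two-squares theorem n IS expressible as a sum of two squares.
Step 3: Build a representation. Here n = 37 · 101 is a product of primes ≡ 1 (mod 4). Each prime p ≡ 1 (mod 4) is itself a sum of two squares; find a² by testing p − a² for a perfect square:
  37: 37 − 1² = 36 = 6² ⇒ 37 = 1² + 6².
  101: 101 − 1² = 100 = 10² ⇒ 101 = 1² + 10².
  Combine using the Brahmagupta–Fibonacci identity (a² + b²)(c² + d²) = (ac − bd)² + (ad + bc)² = (ac + bd)² + (ad − bc)²:
  37 · 101 = 3737: from (1² + 6²)(1² + 10²), take (1·1 − 6·10, 1·10 + 6·1) = (1 − 60, 10 + 6) = (-59, 16); dropping signs (only squares matter) gives (59, 16); check 59² + 16² = 3481 + 256 = 3737 ✓.
Step 4: Order so x ≤ y and verify: 16² + 59² = 256 + 3481 = 3737 = n. ✓

n = 3737 = 16² + 59² (one valid representation with x ≤ y).


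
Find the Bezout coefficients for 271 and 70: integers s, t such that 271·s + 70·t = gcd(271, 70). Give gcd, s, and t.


Euclidean algorithm on (271, 70) — divide until remainder is 0:
  271 = 3 · 70 + 61
  70 = 1 · 61 + 9
  61 = 6 · 9 + 7
  9 = 1 · 7 + 2
  7 = 3 · 2 + 1
  2 = 2 · 1 + 0
gcd(271, 70) = 1.
Track Bezout coefficients alongside the remainders: start with r₀ = 271 = a·1 + b·0 (s = 1, t = 0) and r₁ = 70 = a·0 + b·1 (s = 0, t = 1); each new remainder r_{k+1} = r_{k-1} − q_k·r_k inherits s_{k+1} = s_{k-1} − q_k·s_k, t_{k+1} = t_{k-1} − q_k·t_k, so r_k = a·s_k + b·t_k at every step:
  q = 3: r = 61, s = 1 − 3·0 = 1, t = 0 − 3·1 = -3  (check: 271·1 + 70·(-3) = 61)
  q = 1: r = 9, s = 0 − 1·1 = -1, t = 1 − 1·(-3) = 4  (check: 271·(-1) + 70·4 = 9)
  q = 6: r = 7, s = 1 − 6·(-1) = 7, t = -3 − 6·4 = -27  (check: 271·7 + 70·(-27) = 7)
  q = 1: r = 2, s = -1 − 1·7 = -8, t = 4 − 1·(-27) = 31  (check: 271·(-8) + 70·31 = 2)
  q = 3: r = 1, s = 7 − 3·(-8) = 31, t = -27 − 3·31 = -120  (check: 271·31 + 70·(-120) = 1)
The row with r = 1 (the gcd) gives the Bezout coefficients s = 31, t = -120.
Result: 271 · (31) + 70 · (-120) = 1.

gcd(271, 70) = 1; s = 31, t = -120 (check: 271·31 + 70·(-120) = 1).


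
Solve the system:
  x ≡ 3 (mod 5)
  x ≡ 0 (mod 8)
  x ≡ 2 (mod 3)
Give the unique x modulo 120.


Moduli 5, 8, 3 are pairwise coprime; by CRT there is a unique solution modulo M = 5 · 8 · 3 = 120.
Solve pairwise, accumulating the modulus:
  Start with x ≡ 3 (mod 5).
  Combine with x ≡ 0 (mod 8): since gcd(5, 8) = 1, we get a unique residue mod 40.
    Write x = 3 + 5·t and substitute into x ≡ 0 (mod 8): 5·t ≡ 0 − 3 = -3 (mod 8).
    Reduce coefficients mod 8: 5·t ≡ 5 (mod 8).
    The inverse of 5 mod 8 is 5 (since 5·5 = 25 = 3·8 + 1), so t ≡ 5·5 = 25 ≡ 1 (mod 8).
    Then x = 3 + 5·1 = 8, valid modulo lcm(5, 8) = 40: x ≡ 8 (mod 40).
  Combine with x ≡ 2 (mod 3): since gcd(40, 3) = 1, we get a unique residue mod 120.
    Write x = 8 + 40·t and substitute into x ≡ 2 (mod 3): 40·t ≡ 2 − 8 = -6 (mod 3).
    Reduce coefficients mod 3: 1·t ≡ 0 (mod 3).
    So t ≡ 0 (mod 3).
    Then x = 8 + 40·0 = 8, valid modulo lcm(40, 3) = 120: x ≡ 8 (mod 120).
Verify: 8 mod 5 = 3 ✓, 8 mod 8 = 0 ✓, 8 mod 3 = 2 ✓.

x ≡ 8 (mod 120).


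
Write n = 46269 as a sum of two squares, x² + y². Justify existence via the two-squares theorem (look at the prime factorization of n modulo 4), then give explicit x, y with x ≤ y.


Step 1: Factor n = 46269 = 3^2 · 53 · 97.
Step 2: Check the mod-4 condition on each prime factor: 3 ≡ 3 (mod 4), exponent 2 (must be even); 53 ≡ 1 (mod 4), exponent 1; 97 ≡ 1 (mod 4), exponent 1.
All primes ≡ 3 (mod 4) appear to even exponent (or don't appear), so by the two-squares theorem n IS expressible as a sum of two squares.
Step 3: Build a representation. Group n = k² · m with k = 3 and m = 53 · 97 = 5141 (a product of primes ≡ 1 (mod 4)); a representation of m scales to one of n via (k·x)² + (k·y)² = k²(x² + y²). Each prime p ≡ 1 (mod 4) is itself a sum of two squares; find a² by testing p − a² for a perfect square:
  53: 53 − 1² = 52, 53 − 2² = 49 = 7² ⇒ 53 = 2² + 7².
  97: 97 − 1² = 96, 97 − 2² = 93, 97 − 3² = 88, 97 − 4² = 81 = 9² ⇒ 97 = 4² + 9².
  Combine using the Brahmagupta–Fibonacci identity (a² + b²)(c² + d²) = (ac − bd)² + (ad + bc)² = (ac + bd)² + (ad − bc)²:
  53 · 97 = 5141: from (2² + 7²)(4² + 9²), take (2·4 − 7·9, 2·9 + 7·4) = (8 − 63, 18 + 28) = (-55, 46); dropping signs (only squares matter) gives (55, 46); check 55² + 46² = 3025 + 2116 = 5141 ✓.
  Scale by k = 3: (3·55, 3·46) = (165, 138).
Step 4: Order so x ≤ y and verify: 138² + 165² = 19044 + 27225 = 46269 = n. ✓

n = 46269 = 138² + 165² (one valid representation with x ≤ y).


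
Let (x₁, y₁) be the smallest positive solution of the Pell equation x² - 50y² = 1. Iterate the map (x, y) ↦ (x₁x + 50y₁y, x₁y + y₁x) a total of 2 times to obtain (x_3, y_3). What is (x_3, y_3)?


Step 1: Find the fundamental solution (x₁, y₁) of x² - 50y² = 1.
  Expand √50 as a continued fraction. a₀ = ⌊√50⌋ = 7; iterate m_{k+1} = d_k·a_k − m_k, d_{k+1} = (50 − m_{k+1}²)/d_k, a_{k+1} = ⌊(a₀ + m_{k+1})/d_{k+1}⌋ (starting m₀ = 0, d₀ = 1), with convergents p_k = a_k·p_{k-1} + p_{k-2}, q_k = a_k·q_{k-1} + q_{k-2} (p₋₁ = 1, q₋₁ = 0):
  k = 0: a₀ = 7; p₀/q₀ = 7/1; p₀² − 50·q₀² = 49 − 50 = -1.
  k = 1: m = 7, d = 1, a = ⌊(7 + 7)/1⌋ = 14; p/q = (14·7 + 1)/(14·1 + 0) = 99/14; p² − 50·q² = 9801 − 9800 = 1.
  The first convergent with p² − 50·q² = 1 gives the fundamental solution (x₁, y₁) = (99, 14).
Step 2: Apply the recurrence (x_{n+1}, y_{n+1}) = (x₁x_n + 50y₁y_n, x₁y_n + y₁x_n) repeatedly.
  From (x_1, y_1) = (99, 14): x_2 = 99·99 + 50·14·14 = 19601; y_2 = 99·14 + 14·99 = 2772.
  From (x_2, y_2) = (19601, 2772): x_3 = 99·19601 + 50·14·2772 = 3880899; y_3 = 99·2772 + 14·19601 = 548842.
Step 3: Verify x_3² - 50·y_3² = 15061377048201 - 15061377048200 = 1 (should be 1). ✓

(x_1, y_1) = (99, 14); (x_3, y_3) = (3880899, 548842).


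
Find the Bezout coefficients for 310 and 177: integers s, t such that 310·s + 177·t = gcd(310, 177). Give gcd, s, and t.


Euclidean algorithm on (310, 177) — divide until remainder is 0:
  310 = 1 · 177 + 133
  177 = 1 · 133 + 44
  133 = 3 · 44 + 1
  44 = 44 · 1 + 0
gcd(310, 177) = 1.
Track Bezout coefficients alongside the remainders: start with r₀ = 310 = a·1 + b·0 (s = 1, t = 0) and r₁ = 177 = a·0 + b·1 (s = 0, t = 1); each new remainder r_{k+1} = r_{k-1} − q_k·r_k inherits s_{k+1} = s_{k-1} − q_k·s_k, t_{k+1} = t_{k-1} − q_k·t_k, so r_k = a·s_k + b·t_k at every step:
  q = 1: r = 133, s = 1 − 1·0 = 1, t = 0 − 1·1 = -1  (check: 310·1 + 177·(-1) = 133)
  q = 1: r = 44, s = 0 − 1·1 = -1, t = 1 − 1·(-1) = 2  (check: 310·(-1) + 177·2 = 44)
  q = 3: r = 1, s = 1 − 3·(-1) = 4, t = -1 − 3·2 = -7  (check: 310·4 + 177·(-7) = 1)
The row with r = 1 (the gcd) gives the Bezout coefficients s = 4, t = -7.
Result: 310 · (4) + 177 · (-7) = 1.

gcd(310, 177) = 1; s = 4, t = -7 (check: 310·4 + 177·(-7) = 1).


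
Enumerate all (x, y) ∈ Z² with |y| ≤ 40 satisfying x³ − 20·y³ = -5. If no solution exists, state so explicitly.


The equation is x³ - 20y³ = -5. For fixed y, x³ = 20·y³ − 5, so a solution requires the RHS to be a perfect cube.
Strategy: iterate y from -40 to 40, compute RHS = 20·y³ − 5, and check whether it is a (positive or negative) perfect cube.
Check small values of y:
  y = 0: RHS = -5 is not a perfect cube.
  y = 1: RHS = 15 is not a perfect cube.
  y = -1: RHS = -25 is not a perfect cube.
  y = 2: RHS = 155 is not a perfect cube.
  y = -2: RHS = -165 is not a perfect cube.
  y = 3: RHS = 535 is not a perfect cube.
  y = -3: RHS = -545 is not a perfect cube.
Continuing the search up to |y| = 40 finds no solutions either.
No (x, y) in the scanned range satisfies the equation.

No integer solutions with |y| ≤ 40.


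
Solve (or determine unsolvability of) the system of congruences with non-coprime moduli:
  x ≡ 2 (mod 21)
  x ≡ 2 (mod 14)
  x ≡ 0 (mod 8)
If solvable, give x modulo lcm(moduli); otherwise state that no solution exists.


Moduli 21, 14, 8 are not pairwise coprime, so CRT works modulo lcm(m_i) when all pairwise compatibility conditions hold.
Pairwise compatibility: gcd(m_i, m_j) must divide a_i - a_j for every pair.
Merge one congruence at a time:
  Start: x ≡ 2 (mod 21).
  Combine with x ≡ 2 (mod 14): gcd(21, 14) = 7; 2 - 2 = 0, which IS divisible by 7, so compatible.
    Write x = 2 + 21·t and substitute into x ≡ 2 (mod 14): 21·t ≡ 2 − 2 = 0 (mod 14).
    Divide the congruence (and modulus) by g = 7: 3·t ≡ 0 (mod 2).
    Reduce coefficients mod 2: 1·t ≡ 0 (mod 2).
    So t ≡ 0 (mod 2).
    Then x = 2 + 21·0 = 2, valid modulo lcm(21, 14) = 42: x ≡ 2 (mod 42).
  Combine with x ≡ 0 (mod 8): gcd(42, 8) = 2; 0 - 2 = -2, which IS divisible by 2, so compatible.
    Write x = 2 + 42·t and substitute into x ≡ 0 (mod 8): 42·t ≡ 0 − 2 = -2 (mod 8).
    Divide the congruence (and modulus) by g = 2: 21·t ≡ -1 (mod 4).
    Reduce coefficients mod 4: 1·t ≡ 3 (mod 4).
    So t ≡ 3 (mod 4).
    Then x = 2 + 42·3 = 128, valid modulo lcm(42, 8) = 168: x ≡ 128 (mod 168).
Verify: 128 mod 21 = 2, 128 mod 14 = 2, 128 mod 8 = 0.

x ≡ 128 (mod 168).


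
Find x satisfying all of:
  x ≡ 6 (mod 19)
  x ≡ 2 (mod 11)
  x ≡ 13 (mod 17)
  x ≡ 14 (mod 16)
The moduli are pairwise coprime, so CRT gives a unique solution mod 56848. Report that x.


Product of moduli M = 19 · 11 · 17 · 16 = 56848.
Merge one congruence at a time:
  Start: x ≡ 6 (mod 19).
  Combine with x ≡ 2 (mod 11); new modulus lcm = 209.
    Write x = 6 + 19·t and substitute into x ≡ 2 (mod 11): 19·t ≡ 2 − 6 = -4 (mod 11).
    Reduce coefficients mod 11: 8·t ≡ 7 (mod 11).
    The inverse of 8 mod 11 is 7 (since 8·7 = 56 = 5·11 + 1), so t ≡ 7·7 = 49 ≡ 5 (mod 11).
    Then x = 6 + 19·5 = 101, valid modulo lcm(19, 11) = 209: x ≡ 101 (mod 209).
  Combine with x ≡ 13 (mod 17); new modulus lcm = 3553.
    Write x = 101 + 209·t and substitute into x ≡ 13 (mod 17): 209·t ≡ 13 − 101 = -88 (mod 17).
    Reduce coefficients mod 17: 5·t ≡ 14 (mod 17).
    The inverse of 5 mod 17 is 7 (since 5·7 = 35 = 2·17 + 1), so t ≡ 7·14 = 98 ≡ 13 (mod 17).
    Then x = 101 + 209·13 = 2818, valid modulo lcm(209, 17) = 3553: x ≡ 2818 (mod 3553).
  Combine with x ≡ 14 (mod 16); new modulus lcm = 56848.
    Write x = 2818 + 3553·t and substitute into x ≡ 14 (mod 16): 3553·t ≡ 14 − 2818 = -2804 (mod 16).
    Reduce coefficients mod 16: 1·t ≡ 12 (mod 16).
    So t ≡ 12 (mod 16).
    Then x = 2818 + 3553·12 = 45454, valid modulo lcm(3553, 16) = 56848: x ≡ 45454 (mod 56848).
Verify against each original: 45454 mod 19 = 6, 45454 mod 11 = 2, 45454 mod 17 = 13, 45454 mod 16 = 14.

x ≡ 45454 (mod 56848).


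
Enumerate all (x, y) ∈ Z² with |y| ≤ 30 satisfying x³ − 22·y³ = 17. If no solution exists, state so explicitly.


The equation is x³ - 22y³ = 17. For fixed y, x³ = 22·y³ + 17, so a solution requires the RHS to be a perfect cube.
Strategy: iterate y from -30 to 30, compute RHS = 22·y³ + 17, and check whether it is a (positive or negative) perfect cube.
Check small values of y:
  y = 0: RHS = 17 is not a perfect cube.
  y = 1: RHS = 39 is not a perfect cube.
  y = -1: RHS = -5 is not a perfect cube.
  y = 2: RHS = 193 is not a perfect cube.
  y = -2: RHS = -159 is not a perfect cube.
  y = 3: RHS = 611 is not a perfect cube.
  y = -3: RHS = -577 is not a perfect cube.
Continuing the search up to |y| = 30 finds no solutions either.
No (x, y) in the scanned range satisfies the equation.

No integer solutions with |y| ≤ 30.


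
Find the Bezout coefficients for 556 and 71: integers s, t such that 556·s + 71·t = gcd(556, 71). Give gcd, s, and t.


Euclidean algorithm on (556, 71) — divide until remainder is 0:
  556 = 7 · 71 + 59
  71 = 1 · 59 + 12
  59 = 4 · 12 + 11
  12 = 1 · 11 + 1
  11 = 11 · 1 + 0
gcd(556, 71) = 1.
Track Bezout coefficients alongside the remainders: start with r₀ = 556 = a·1 + b·0 (s = 1, t = 0) and r₁ = 71 = a·0 + b·1 (s = 0, t = 1); each new remainder r_{k+1} = r_{k-1} − q_k·r_k inherits s_{k+1} = s_{k-1} − q_k·s_k, t_{k+1} = t_{k-1} − q_k·t_k, so r_k = a·s_k + b·t_k at every step:
  q = 7: r = 59, s = 1 − 7·0 = 1, t = 0 − 7·1 = -7  (check: 556·1 + 71·(-7) = 59)
  q = 1: r = 12, s = 0 − 1·1 = -1, t = 1 − 1·(-7) = 8  (check: 556·(-1) + 71·8 = 12)
  q = 4: r = 11, s = 1 − 4·(-1) = 5, t = -7 − 4·8 = -39  (check: 556·5 + 71·(-39) = 11)
  q = 1: r = 1, s = -1 − 1·5 = -6, t = 8 − 1·(-39) = 47  (check: 556·(-6) + 71·47 = 1)
The row with r = 1 (the gcd) gives the Bezout coefficients s = -6, t = 47.
Result: 556 · (-6) + 71 · (47) = 1.

gcd(556, 71) = 1; s = -6, t = 47 (check: 556·(-6) + 71·47 = 1).


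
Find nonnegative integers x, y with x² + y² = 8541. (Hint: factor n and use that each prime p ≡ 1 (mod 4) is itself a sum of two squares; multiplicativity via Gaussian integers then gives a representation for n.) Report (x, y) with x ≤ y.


Step 1: Factor n = 8541 = 3^2 · 13 · 73.
Step 2: Check the mod-4 condition on each prime factor: 3 ≡ 3 (mod 4), exponent 2 (must be even); 13 ≡ 1 (mod 4), exponent 1; 73 ≡ 1 (mod 4), exponent 1.
All primes ≡ 3 (mod 4) appear to even exponent (or don't appear), so by the two-squares theorem n IS expressible as a sum of two squares.
Step 3: Build a representation. Group n = k² · m with k = 3 and m = 13 · 73 = 949 (a product of primes ≡ 1 (mod 4)); a representation of m scales to one of n via (k·x)² + (k·y)² = k²(x² + y²). Each prime p ≡ 1 (mod 4) is itself a sum of two squares; find a² by testing p − a² for a perfect square:
  13: 13 − 1² = 12, 13 − 2² = 9 = 3² ⇒ 13 = 2² + 3².
  73: 73 − 1² = 72, 73 − 2² = 69, 73 − 3² = 64 = 8² ⇒ 73 = 3² + 8².
  Combine using the Brahmagupta–Fibonacci identity (a² + b²)(c² + d²) = (ac − bd)² + (ad + bc)² = (ac + bd)² + (ad − bc)²:
  13 · 73 = 949: from (2² + 3²)(3² + 8²), take (2·3 − 3·8, 2·8 + 3·3) = (6 − 24, 16 + 9) = (-18, 25); dropping signs (only squares matter) gives (18, 25); check 18² + 25² = 324 + 625 = 949 ✓.
  Scale by k = 3: (3·18, 3·25) = (54, 75).
Step 4: Order so x ≤ y and verify: 54² + 75² = 2916 + 5625 = 8541 = n. ✓

n = 8541 = 54² + 75² (one valid representation with x ≤ y).


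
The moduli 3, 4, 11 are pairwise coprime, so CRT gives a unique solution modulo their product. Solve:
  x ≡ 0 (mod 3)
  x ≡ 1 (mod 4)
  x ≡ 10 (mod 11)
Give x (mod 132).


Moduli 3, 4, 11 are pairwise coprime; by CRT there is a unique solution modulo M = 3 · 4 · 11 = 132.
Solve pairwise, accumulating the modulus:
  Start with x ≡ 0 (mod 3).
  Combine with x ≡ 1 (mod 4): since gcd(3, 4) = 1, we get a unique residue mod 12.
    Write x = 0 + 3·t and substitute into x ≡ 1 (mod 4): 3·t ≡ 1 − 0 = 1 (mod 4).
    The inverse of 3 mod 4 is 3 (since 3·3 = 9 = 2·4 + 1), so t ≡ 3·1 = 3 ≡ 3 (mod 4).
    Then x = 0 + 3·3 = 9, valid modulo lcm(3, 4) = 12: x ≡ 9 (mod 12).
  Combine with x ≡ 10 (mod 11): since gcd(12, 11) = 1, we get a unique residue mod 132.
    Write x = 9 + 12·t and substitute into x ≡ 10 (mod 11): 12·t ≡ 10 − 9 = 1 (mod 11).
    Reduce coefficients mod 11: 1·t ≡ 1 (mod 11).
    So t ≡ 1 (mod 11).
    Then x = 9 + 12·1 = 21, valid modulo lcm(12, 11) = 132: x ≡ 21 (mod 132).
Verify: 21 mod 3 = 0 ✓, 21 mod 4 = 1 ✓, 21 mod 11 = 10 ✓.

x ≡ 21 (mod 132).


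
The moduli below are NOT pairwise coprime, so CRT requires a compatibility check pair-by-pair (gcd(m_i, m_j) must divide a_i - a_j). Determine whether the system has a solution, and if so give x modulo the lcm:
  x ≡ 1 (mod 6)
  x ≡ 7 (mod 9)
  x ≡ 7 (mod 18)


Moduli 6, 9, 18 are not pairwise coprime, so CRT works modulo lcm(m_i) when all pairwise compatibility conditions hold.
Pairwise compatibility: gcd(m_i, m_j) must divide a_i - a_j for every pair.
Merge one congruence at a time:
  Start: x ≡ 1 (mod 6).
  Combine with x ≡ 7 (mod 9): gcd(6, 9) = 3; 7 - 1 = 6, which IS divisible by 3, so compatible.
    Write x = 1 + 6·t and substitute into x ≡ 7 (mod 9): 6·t ≡ 7 − 1 = 6 (mod 9).
    Divide the congruence (and modulus) by g = 3: 2·t ≡ 2 (mod 3).
    The inverse of 2 mod 3 is 2 (since 2·2 = 4 = 1·3 + 1), so t ≡ 2·2 = 4 ≡ 1 (mod 3).
    Then x = 1 + 6·1 = 7, valid modulo lcm(6, 9) = 18: x ≡ 7 (mod 18).
  Combine with x ≡ 7 (mod 18): gcd(18, 18) = 18; 7 - 7 = 0, which IS divisible by 18, so compatible.
    Write x = 7 + 18·t and substitute into x ≡ 7 (mod 18): 18·t ≡ 7 − 7 = 0 (mod 18).
    Divide the congruence (and modulus) by g = 18: 1·t ≡ 0 (mod 1).
    Modulo 1 every t works; take t = 0.
    Then x = 7 + 18·0 = 7, valid modulo lcm(18, 18) = 18: x ≡ 7 (mod 18).
Verify: 7 mod 6 = 1, 7 mod 9 = 7, 7 mod 18 = 7.

x ≡ 7 (mod 18).


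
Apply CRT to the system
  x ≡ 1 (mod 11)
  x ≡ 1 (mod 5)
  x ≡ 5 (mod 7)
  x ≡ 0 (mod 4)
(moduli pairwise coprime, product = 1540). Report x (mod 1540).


Product of moduli M = 11 · 5 · 7 · 4 = 1540.
Merge one congruence at a time:
  Start: x ≡ 1 (mod 11).
  Combine with x ≡ 1 (mod 5); new modulus lcm = 55.
    Write x = 1 + 11·t and substitute into x ≡ 1 (mod 5): 11·t ≡ 1 − 1 = 0 (mod 5).
    Reduce coefficients mod 5: 1·t ≡ 0 (mod 5).
    So t ≡ 0 (mod 5).
    Then x = 1 + 11·0 = 1, valid modulo lcm(11, 5) = 55: x ≡ 1 (mod 55).
  Combine with x ≡ 5 (mod 7); new modulus lcm = 385.
    Write x = 1 + 55·t and substitute into x ≡ 5 (mod 7): 55·t ≡ 5 − 1 = 4 (mod 7).
    Reduce coefficients mod 7: 6·t ≡ 4 (mod 7).
    The inverse of 6 mod 7 is 6 (since 6·6 = 36 = 5·7 + 1), so t ≡ 6·4 = 24 ≡ 3 (mod 7).
    Then x = 1 + 55·3 = 166, valid modulo lcm(55, 7) = 385: x ≡ 166 (mod 385).
  Combine with x ≡ 0 (mod 4); new modulus lcm = 1540.
    Write x = 166 + 385·t and substitute into x ≡ 0 (mod 4): 385·t ≡ 0 − 166 = -166 (mod 4).
    Reduce coefficients mod 4: 1·t ≡ 2 (mod 4).
    So t ≡ 2 (mod 4).
    Then x = 166 + 385·2 = 936, valid modulo lcm(385, 4) = 1540: x ≡ 936 (mod 1540).
Verify against each original: 936 mod 11 = 1, 936 mod 5 = 1, 936 mod 7 = 5, 936 mod 4 = 0.

x ≡ 936 (mod 1540).


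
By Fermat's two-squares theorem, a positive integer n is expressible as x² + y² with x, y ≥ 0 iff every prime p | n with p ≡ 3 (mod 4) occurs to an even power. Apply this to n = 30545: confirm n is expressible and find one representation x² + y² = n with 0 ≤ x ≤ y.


Step 1: Factor n = 30545 = 5 · 41 · 149.
Step 2: Check the mod-4 condition on each prime factor: 5 ≡ 1 (mod 4), exponent 1; 41 ≡ 1 (mod 4), exponent 1; 149 ≡ 1 (mod 4), exponent 1.
All primes ≡ 3 (mod 4) appear to even exponent (or don't appear), so by the two-squares theorem n IS expressible as a sum of two squares.
Step 3: Build a representation. Here n = 5 · 41 · 149 is a product of primes ≡ 1 (mod 4). Each prime p ≡ 1 (mod 4) is itself a sum of two squares; find a² by testing p − a² for a perfect square:
  5: 5 − 1² = 4 = 2² ⇒ 5 = 1² + 2².
  41: 41 − 1² = 40, 41 − 2² = 37, 41 − 3² = 32, 41 − 4² = 25 = 5² ⇒ 41 = 4² + 5².
  149: 149 − 1² = 148, 149 − 2² = 145, 149 − 3² = 140, 149 − 4² = 133, 149 − 5² = 124, 149 − 6² = 113, 149 − 7² = 100 = 10² ⇒ 149 = 7² + 10².
  Combine using the Brahmagupta–Fibonacci identity (a² + b²)(c² + d²) = (ac − bd)² + (ad + bc)² = (ac + bd)² + (ad − bc)²:
  5 · 41 = 205: from (1² + 2²)(4² + 5²), take (1·4 − 2·5, 1·5 + 2·4) = (4 − 10, 5 + 8) = (-6, 13); dropping signs (only squares matter) gives (6, 13); check 6² + 13² = 36 + 169 = 205 ✓.
  205 · 149 = 30545: from (6² + 13²)(7² + 10²), take (6·7 − 13·10, 6·10 + 13·7) = (42 − 130, 60 + 91) = (-88, 151); dropping signs (only squares matter) gives (88, 151); check 88² + 151² = 7744 + 22801 = 30545 ✓.
Step 4: Order so x ≤ y and verify: 88² + 151² = 7744 + 22801 = 30545 = n. ✓

n = 30545 = 88² + 151² (one valid representation with x ≤ y).


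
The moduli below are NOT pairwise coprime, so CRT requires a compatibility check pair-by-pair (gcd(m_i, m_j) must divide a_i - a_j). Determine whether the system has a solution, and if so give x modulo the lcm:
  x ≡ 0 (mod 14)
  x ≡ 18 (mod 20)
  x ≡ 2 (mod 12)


Moduli 14, 20, 12 are not pairwise coprime, so CRT works modulo lcm(m_i) when all pairwise compatibility conditions hold.
Pairwise compatibility: gcd(m_i, m_j) must divide a_i - a_j for every pair.
Merge one congruence at a time:
  Start: x ≡ 0 (mod 14).
  Combine with x ≡ 18 (mod 20): gcd(14, 20) = 2; 18 - 0 = 18, which IS divisible by 2, so compatible.
    Write x = 0 + 14·t and substitute into x ≡ 18 (mod 20): 14·t ≡ 18 − 0 = 18 (mod 20).
    Divide the congruence (and modulus) by g = 2: 7·t ≡ 9 (mod 10).
    The inverse of 7 mod 10 is 3 (since 7·3 = 21 = 2·10 + 1), so t ≡ 3·9 = 27 ≡ 7 (mod 10).
    Then x = 0 + 14·7 = 98, valid modulo lcm(14, 20) = 140: x ≡ 98 (mod 140).
  Combine with x ≡ 2 (mod 12): gcd(140, 12) = 4; 2 - 98 = -96, which IS divisible by 4, so compatible.
    Write x = 98 + 140·t and substitute into x ≡ 2 (mod 12): 140·t ≡ 2 − 98 = -96 (mod 12).
    Divide the congruence (and modulus) by g = 4: 35·t ≡ -24 (mod 3).
    Reduce coefficients mod 3: 2·t ≡ 0 (mod 3).
    The inverse of 2 mod 3 is 2 (since 2·2 = 4 = 1·3 + 1), so t ≡ 2·0 = 0 ≡ 0 (mod 3).
    Then x = 98 + 140·0 = 98, valid modulo lcm(140, 12) = 420: x ≡ 98 (mod 420).
Verify: 98 mod 14 = 0, 98 mod 20 = 18, 98 mod 12 = 2.

x ≡ 98 (mod 420).


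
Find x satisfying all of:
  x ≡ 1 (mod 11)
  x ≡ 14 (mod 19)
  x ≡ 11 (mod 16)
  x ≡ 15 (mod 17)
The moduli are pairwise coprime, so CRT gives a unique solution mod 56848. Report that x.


Product of moduli M = 11 · 19 · 16 · 17 = 56848.
Merge one congruence at a time:
  Start: x ≡ 1 (mod 11).
  Combine with x ≡ 14 (mod 19); new modulus lcm = 209.
    Write x = 1 + 11·t and substitute into x ≡ 14 (mod 19): 11·t ≡ 14 − 1 = 13 (mod 19).
    The inverse of 11 mod 19 is 7 (since 11·7 = 77 = 4·19 + 1), so t ≡ 7·13 = 91 ≡ 15 (mod 19).
    Then x = 1 + 11·15 = 166, valid modulo lcm(11, 19) = 209: x ≡ 166 (mod 209).
  Combine with x ≡ 11 (mod 16); new modulus lcm = 3344.
    Write x = 166 + 209·t and substitute into x ≡ 11 (mod 16): 209·t ≡ 11 − 166 = -155 (mod 16).
    Reduce coefficients mod 16: 1·t ≡ 5 (mod 16).
    So t ≡ 5 (mod 16).
    Then x = 166 + 209·5 = 1211, valid modulo lcm(209, 16) = 3344: x ≡ 1211 (mod 3344).
  Combine with x ≡ 15 (mod 17); new modulus lcm = 56848.
    Write x = 1211 + 3344·t and substitute into x ≡ 15 (mod 17): 3344·t ≡ 15 − 1211 = -1196 (mod 17).
    Reduce coefficients mod 17: 12·t ≡ 11 (mod 17).
    The inverse of 12 mod 17 is 10 (since 12·10 = 120 = 7·17 + 1), so t ≡ 10·11 = 110 ≡ 8 (mod 17).
    Then x = 1211 + 3344·8 = 27963, valid modulo lcm(3344, 17) = 56848: x ≡ 27963 (mod 56848).
Verify against each original: 27963 mod 11 = 1, 27963 mod 19 = 14, 27963 mod 16 = 11, 27963 mod 17 = 15.

x ≡ 27963 (mod 56848).
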